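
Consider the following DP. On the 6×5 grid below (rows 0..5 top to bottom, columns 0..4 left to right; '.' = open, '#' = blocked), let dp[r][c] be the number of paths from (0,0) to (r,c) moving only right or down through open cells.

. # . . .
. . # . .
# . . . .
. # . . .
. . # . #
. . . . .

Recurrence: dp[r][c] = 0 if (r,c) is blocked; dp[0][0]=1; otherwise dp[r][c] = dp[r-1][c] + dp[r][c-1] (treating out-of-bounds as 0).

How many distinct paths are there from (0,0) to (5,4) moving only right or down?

r\c   0   1   2   3   4
  0   1   0   0   0   0
  1   1   1   0   0   0
  2   0   1   1   1   1
  3   0   0   1   2   3
  4   0   0   0   2   0
  5   0   0   0   2   2

2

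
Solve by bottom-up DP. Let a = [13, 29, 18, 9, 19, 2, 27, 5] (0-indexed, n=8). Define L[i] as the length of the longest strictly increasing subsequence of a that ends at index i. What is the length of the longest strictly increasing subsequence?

   i    0    1    2    3    4    5    6    7
a[i]   13   29   18    9   19    2   27    5
L[i]    1    2    2    1    3    1    4    2

4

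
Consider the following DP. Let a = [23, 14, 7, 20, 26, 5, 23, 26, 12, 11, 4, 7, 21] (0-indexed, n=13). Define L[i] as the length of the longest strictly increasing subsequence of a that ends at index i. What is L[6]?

   i    0    1    2    3    4    5    6    7    8    9   10   11   12
a[i]   23   14    7   20   26    5   23   26   12   11    4    7   21
L[i]    1    1    1    2    3    1    3    4    2    2    1    2    3

3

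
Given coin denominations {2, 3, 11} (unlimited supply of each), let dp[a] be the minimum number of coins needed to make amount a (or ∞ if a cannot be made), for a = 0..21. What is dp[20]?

4

 a  0  1  2  3  4  5  6  7  8  9 10 11 12 13 14 15 16 17 18 19 20 21
dp  0  -  1  1  2  2  2  3  3  3  4  1  4  2  2  3  3  3  4  4  4  5
(- denotes ∞ / unreachable)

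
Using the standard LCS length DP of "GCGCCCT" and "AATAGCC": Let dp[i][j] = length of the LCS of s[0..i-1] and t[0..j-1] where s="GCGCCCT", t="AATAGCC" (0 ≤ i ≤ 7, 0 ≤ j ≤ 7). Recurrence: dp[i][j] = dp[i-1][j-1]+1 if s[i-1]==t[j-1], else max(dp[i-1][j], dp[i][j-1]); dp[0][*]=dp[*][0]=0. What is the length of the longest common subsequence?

3

   ''  A  A  T  A  G  C  C
''  0  0  0  0  0  0  0  0
 G  0  0  0  0  0  1  1  1
 C  0  0  0  0  0  1  2  2
 G  0  0  0  0  0  1  2  2
 C  0  0  0  0  0  1  2  3
 C  0  0  0  0  0  1  2  3
 C  0  0  0  0  0  1  2  3
 T  0  0  0  1  1  1  2  3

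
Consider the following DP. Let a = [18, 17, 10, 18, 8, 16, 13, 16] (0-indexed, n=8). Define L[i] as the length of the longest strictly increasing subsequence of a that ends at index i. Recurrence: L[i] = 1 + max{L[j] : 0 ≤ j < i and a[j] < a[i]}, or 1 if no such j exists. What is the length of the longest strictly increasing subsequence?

   i    0    1    2    3    4    5    6    7
a[i]   18   17   10   18    8   16   13   16
L[i]    1    1    1    2    1    2    2    3

3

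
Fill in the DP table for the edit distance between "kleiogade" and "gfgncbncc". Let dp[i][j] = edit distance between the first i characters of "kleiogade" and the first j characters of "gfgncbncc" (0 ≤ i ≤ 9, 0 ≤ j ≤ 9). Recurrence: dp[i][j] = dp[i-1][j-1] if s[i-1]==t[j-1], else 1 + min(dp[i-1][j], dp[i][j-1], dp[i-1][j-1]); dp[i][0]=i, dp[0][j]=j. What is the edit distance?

   ''  g  f  g  n  c  b  n  c  c
''  0  1  2  3  4  5  6  7  8  9
 k  1  1  2  3  4  5  6  7  8  9
 l  2  2  2  3  4  5  6  7  8  9
 e  3  3  3  3  4  5  6  7  8  9
 i  4  4  4  4  4  5  6  7  8  9
 o  5  5  5  5  5  5  6  7  8  9
 g  6  5  6  5  6  6  6  7  8  9
 a  7  6  6  6  6  7  7  7  8  9
 d  8  7  7  7  7  7  8  8  8  9
 e  9  8  8  8  8  8  8  9  9  9

9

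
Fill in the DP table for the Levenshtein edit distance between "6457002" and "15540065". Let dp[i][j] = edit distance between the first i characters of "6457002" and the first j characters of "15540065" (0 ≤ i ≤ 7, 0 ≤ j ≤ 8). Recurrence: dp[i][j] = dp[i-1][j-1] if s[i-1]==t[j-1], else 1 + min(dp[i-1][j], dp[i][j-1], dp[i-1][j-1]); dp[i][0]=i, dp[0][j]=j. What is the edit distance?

5

   ''  1  5  5  4  0  0  6  5
''  0  1  2  3  4  5  6  7  8
 6  1  1  2  3  4  5  6  6  7
 4  2  2  2  3  3  4  5  6  7
 5  3  3  2  2  3  4  5  6  6
 7  4  4  3  3  3  4  5  6  7
 0  5  5  4  4  4  3  4  5  6
 0  6  6  5  5  5  4  3  4  5
 2  7  7  6  6  6  5  4  4  5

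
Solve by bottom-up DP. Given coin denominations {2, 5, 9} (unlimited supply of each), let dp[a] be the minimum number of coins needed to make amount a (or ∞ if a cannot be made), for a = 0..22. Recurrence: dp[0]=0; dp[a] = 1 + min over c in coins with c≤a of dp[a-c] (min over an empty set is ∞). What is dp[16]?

3

 a  0  1  2  3  4  5  6  7  8  9 10 11 12 13 14 15 16 17 18 19 20 21 22
dp  0  -  1  -  2  1  3  2  4  1  2  2  3  3  2  3  3  4  2  3  3  4  4
(- denotes ∞ / unreachable)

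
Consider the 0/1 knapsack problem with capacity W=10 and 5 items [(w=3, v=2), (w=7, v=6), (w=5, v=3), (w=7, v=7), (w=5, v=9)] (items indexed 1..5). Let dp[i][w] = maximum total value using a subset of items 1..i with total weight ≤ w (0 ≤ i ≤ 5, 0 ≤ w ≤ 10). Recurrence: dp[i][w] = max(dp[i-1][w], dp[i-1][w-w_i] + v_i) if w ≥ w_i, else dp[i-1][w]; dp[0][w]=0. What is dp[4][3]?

i\w   0   1   2   3   4   5   6   7   8   9  10
  0   0   0   0   0   0   0   0   0   0   0   0
  1   0   0   0   2   2   2   2   2   2   2   2
  2   0   0   0   2   2   2   2   6   6   6   8
  3   0   0   0   2   2   3   3   6   6   6   8
  4   0   0   0   2   2   3   3   7   7   7   9
  5   0   0   0   2   2   9   9   9  11  11  12

2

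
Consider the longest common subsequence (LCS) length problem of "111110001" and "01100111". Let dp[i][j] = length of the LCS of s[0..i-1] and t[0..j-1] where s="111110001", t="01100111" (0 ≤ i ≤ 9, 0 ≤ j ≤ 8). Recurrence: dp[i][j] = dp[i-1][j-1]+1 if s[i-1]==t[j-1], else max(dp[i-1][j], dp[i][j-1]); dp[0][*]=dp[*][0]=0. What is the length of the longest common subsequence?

5

   ''  0  1  1  0  0  1  1  1
''  0  0  0  0  0  0  0  0  0
 1  0  0  1  1  1  1  1  1  1
 1  0  0  1  2  2  2  2  2  2
 1  0  0  1  2  2  2  3  3  3
 1  0  0  1  2  2  2  3  4  4
 1  0  0  1  2  2  2  3  4  5
 0  0  1  1  2  3  3  3  4  5
 0  0  1  1  2  3  4  4  4  5
 0  0  1  1  2  3  4  4  4  5
 1  0  1  2  2  3  4  5  5  5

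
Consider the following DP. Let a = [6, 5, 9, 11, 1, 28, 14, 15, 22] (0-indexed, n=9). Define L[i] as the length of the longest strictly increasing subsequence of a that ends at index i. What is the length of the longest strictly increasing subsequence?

6

   i    0    1    2    3    4    5    6    7    8
a[i]    6    5    9   11    1   28   14   15   22
L[i]    1    1    2    3    1    4    4    5    6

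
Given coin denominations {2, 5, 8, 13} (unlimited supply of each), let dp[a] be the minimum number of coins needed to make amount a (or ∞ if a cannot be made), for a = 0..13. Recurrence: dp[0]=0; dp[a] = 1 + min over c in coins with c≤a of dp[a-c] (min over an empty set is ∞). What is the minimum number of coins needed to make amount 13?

1

 a  0  1  2  3  4  5  6  7  8  9 10 11 12 13
dp  0  -  1  -  2  1  3  2  1  3  2  4  3  1
(- denotes ∞ / unreachable)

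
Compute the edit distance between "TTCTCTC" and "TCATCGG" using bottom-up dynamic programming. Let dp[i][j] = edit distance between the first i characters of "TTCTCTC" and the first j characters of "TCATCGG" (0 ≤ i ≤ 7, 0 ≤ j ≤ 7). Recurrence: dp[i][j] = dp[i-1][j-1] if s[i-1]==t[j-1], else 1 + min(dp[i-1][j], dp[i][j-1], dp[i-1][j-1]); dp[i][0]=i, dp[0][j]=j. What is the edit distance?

   ''  T  C  A  T  C  G  G
''  0  1  2  3  4  5  6  7
 T  1  0  1  2  3  4  5  6
 T  2  1  1  2  2  3  4  5
 C  3  2  1  2  3  2  3  4
 T  4  3  2  2  2  3  3  4
 C  5  4  3  3  3  2  3  4
 T  6  5  4  4  3  3  3  4
 C  7  6  5  5  4  3  4  4

4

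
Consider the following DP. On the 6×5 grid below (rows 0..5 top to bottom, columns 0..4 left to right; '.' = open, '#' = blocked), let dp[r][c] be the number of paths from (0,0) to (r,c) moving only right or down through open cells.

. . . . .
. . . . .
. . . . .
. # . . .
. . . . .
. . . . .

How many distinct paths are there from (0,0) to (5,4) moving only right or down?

r\c   0   1   2   3   4
  0   1   1   1   1   1
  1   1   2   3   4   5
  2   1   3   6  10  15
  3   1   0   6  16  31
  4   1   1   7  23  54
  5   1   2   9  32  86

86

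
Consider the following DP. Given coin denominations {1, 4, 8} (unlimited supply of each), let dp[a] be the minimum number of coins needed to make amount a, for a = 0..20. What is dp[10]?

3

 a  0  1  2  3  4  5  6  7  8  9 10 11 12 13 14 15 16 17 18 19 20
dp  0  1  2  3  1  2  3  4  1  2  3  4  2  3  4  5  2  3  4  5  3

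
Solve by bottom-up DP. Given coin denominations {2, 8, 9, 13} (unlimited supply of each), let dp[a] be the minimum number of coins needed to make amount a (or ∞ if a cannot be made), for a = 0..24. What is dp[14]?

4

 a  0  1  2  3  4  5  6  7  8  9 10 11 12 13 14 15 16 17 18 19 20 21 22 23 24
dp  0  -  1  -  2  -  3  -  1  1  2  2  3  1  4  2  2  2  2  3  3  2  2  3  3
(- denotes ∞ / unreachable)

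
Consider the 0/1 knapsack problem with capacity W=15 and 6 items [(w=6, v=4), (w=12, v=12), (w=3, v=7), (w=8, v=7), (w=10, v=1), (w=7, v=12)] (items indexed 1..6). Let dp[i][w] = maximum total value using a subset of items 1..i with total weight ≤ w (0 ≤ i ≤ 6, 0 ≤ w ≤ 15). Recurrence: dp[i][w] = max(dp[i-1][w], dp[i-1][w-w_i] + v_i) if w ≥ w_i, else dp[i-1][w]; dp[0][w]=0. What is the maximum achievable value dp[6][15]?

i\w   0   1   2   3   4   5   6   7   8   9  10  11  12  13  14  15
  0   0   0   0   0   0   0   0   0   0   0   0   0   0   0   0   0
  1   0   0   0   0   0   0   4   4   4   4   4   4   4   4   4   4
  2   0   0   0   0   0   0   4   4   4   4   4   4  12  12  12  12
  3   0   0   0   7   7   7   7   7   7  11  11  11  12  12  12  19
  4   0   0   0   7   7   7   7   7   7  11  11  14  14  14  14  19
  5   0   0   0   7   7   7   7   7   7  11  11  14  14  14  14  19
  6   0   0   0   7   7   7   7  12  12  12  19  19  19  19  19  19

19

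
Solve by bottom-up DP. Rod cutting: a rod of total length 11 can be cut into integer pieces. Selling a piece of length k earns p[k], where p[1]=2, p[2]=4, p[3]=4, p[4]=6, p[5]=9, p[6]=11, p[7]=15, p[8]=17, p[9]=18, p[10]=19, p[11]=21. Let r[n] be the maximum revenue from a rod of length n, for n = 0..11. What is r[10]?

21

   n    0    1    2    3    4    5    6    7    8    9   10   11
r[n]    0    2    4    6    8   10   12   15   17   19   21   23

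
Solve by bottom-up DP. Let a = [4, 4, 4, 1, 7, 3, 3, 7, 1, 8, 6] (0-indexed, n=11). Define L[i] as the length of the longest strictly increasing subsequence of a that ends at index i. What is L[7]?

3

   i    0    1    2    3    4    5    6    7    8    9   10
a[i]    4    4    4    1    7    3    3    7    1    8    6
L[i]    1    1    1    1    2    2    2    3    1    4    3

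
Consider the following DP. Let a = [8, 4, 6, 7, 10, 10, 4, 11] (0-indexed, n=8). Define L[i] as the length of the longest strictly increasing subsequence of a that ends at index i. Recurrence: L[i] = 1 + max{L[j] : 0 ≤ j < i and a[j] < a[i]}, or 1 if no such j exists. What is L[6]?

   i    0    1    2    3    4    5    6    7
a[i]    8    4    6    7   10   10    4   11
L[i]    1    1    2    3    4    4    1    5

1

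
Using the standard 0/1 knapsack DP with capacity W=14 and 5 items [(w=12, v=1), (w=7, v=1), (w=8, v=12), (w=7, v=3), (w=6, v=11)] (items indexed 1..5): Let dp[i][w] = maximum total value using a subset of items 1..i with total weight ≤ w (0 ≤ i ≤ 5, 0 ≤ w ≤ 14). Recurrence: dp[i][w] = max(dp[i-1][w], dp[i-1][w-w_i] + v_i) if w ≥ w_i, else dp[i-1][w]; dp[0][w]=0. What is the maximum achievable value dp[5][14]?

23

i\w   0   1   2   3   4   5   6   7   8   9  10  11  12  13  14
  0   0   0   0   0   0   0   0   0   0   0   0   0   0   0   0
  1   0   0   0   0   0   0   0   0   0   0   0   0   1   1   1
  2   0   0   0   0   0   0   0   1   1   1   1   1   1   1   1
  3   0   0   0   0   0   0   0   1  12  12  12  12  12  12  12
  4   0   0   0   0   0   0   0   3  12  12  12  12  12  12  12
  5   0   0   0   0   0   0  11  11  12  12  12  12  12  14  23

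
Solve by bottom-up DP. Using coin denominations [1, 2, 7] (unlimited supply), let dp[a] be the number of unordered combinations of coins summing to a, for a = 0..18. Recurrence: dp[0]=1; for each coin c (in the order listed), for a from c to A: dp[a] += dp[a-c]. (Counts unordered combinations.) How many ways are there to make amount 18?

19

after  coin     0     1     2     3     4     5     6     7     8     9    10    11    12    13    14    15    16    17    18
          1     1     1     1     1     1     1     1     1     1     1     1     1     1     1     1     1     1     1     1
          2     1     1     2     2     3     3     4     4     5     5     6     6     7     7     8     8     9     9    10
          7     1     1     2     2     3     3     4     5     6     7     8     9    10    11    13    14    16    17    19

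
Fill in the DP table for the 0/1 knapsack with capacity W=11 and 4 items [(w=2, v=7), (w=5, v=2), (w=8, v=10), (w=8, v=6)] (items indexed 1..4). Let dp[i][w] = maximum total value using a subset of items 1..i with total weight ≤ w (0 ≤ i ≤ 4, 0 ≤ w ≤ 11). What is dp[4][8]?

10

i\w   0   1   2   3   4   5   6   7   8   9  10  11
  0   0   0   0   0   0   0   0   0   0   0   0   0
  1   0   0   7   7   7   7   7   7   7   7   7   7
  2   0   0   7   7   7   7   7   9   9   9   9   9
  3   0   0   7   7   7   7   7   9  10  10  17  17
  4   0   0   7   7   7   7   7   9  10  10  17  17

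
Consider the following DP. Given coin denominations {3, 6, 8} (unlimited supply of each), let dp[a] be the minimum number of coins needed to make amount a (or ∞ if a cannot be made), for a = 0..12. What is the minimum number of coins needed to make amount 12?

2

 a  0  1  2  3  4  5  6  7  8  9 10 11 12
dp  0  -  -  1  -  -  1  -  1  2  -  2  2
(- denotes ∞ / unreachable)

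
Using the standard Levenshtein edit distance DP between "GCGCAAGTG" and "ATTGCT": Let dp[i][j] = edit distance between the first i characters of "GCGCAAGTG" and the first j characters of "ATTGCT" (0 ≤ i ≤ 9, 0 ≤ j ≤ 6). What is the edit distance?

   ''  A  T  T  G  C  T
''  0  1  2  3  4  5  6
 G  1  1  2  3  3  4  5
 C  2  2  2  3  4  3  4
 G  3  3  3  3  3  4  4
 C  4  4  4  4  4  3  4
 A  5  4  5  5  5  4  4
 A  6  5  5  6  6  5  5
 G  7  6  6  6  6  6  6
 T  8  7  6  6  7  7  6
 G  9  8  7  7  6  7  7

7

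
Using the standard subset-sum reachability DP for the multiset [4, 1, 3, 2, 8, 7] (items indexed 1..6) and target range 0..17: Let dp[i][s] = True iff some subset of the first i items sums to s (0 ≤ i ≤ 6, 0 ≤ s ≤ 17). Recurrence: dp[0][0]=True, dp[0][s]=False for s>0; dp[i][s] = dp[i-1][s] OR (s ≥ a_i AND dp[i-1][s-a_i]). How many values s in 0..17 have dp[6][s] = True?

18

i\s   0   1   2   3   4   5   6   7   8   9  10  11  12  13  14  15  16  17
  0   T   F   F   F   F   F   F   F   F   F   F   F   F   F   F   F   F   F
  1   T   F   F   F   T   F   F   F   F   F   F   F   F   F   F   F   F   F
  2   T   T   F   F   T   T   F   F   F   F   F   F   F   F   F   F   F   F
  3   T   T   F   T   T   T   F   T   T   F   F   F   F   F   F   F   F   F
  4   T   T   T   T   T   T   T   T   T   T   T   F   F   F   F   F   F   F
  5   T   T   T   T   T   T   T   T   T   T   T   T   T   T   T   T   T   T
  6   T   T   T   T   T   T   T   T   T   T   T   T   T   T   T   T   T   T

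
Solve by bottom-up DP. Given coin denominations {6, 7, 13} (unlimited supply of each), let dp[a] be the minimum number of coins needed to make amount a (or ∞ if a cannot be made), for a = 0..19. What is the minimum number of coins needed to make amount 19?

2

 a  0  1  2  3  4  5  6  7  8  9 10 11 12 13 14 15 16 17 18 19
dp  0  -  -  -  -  -  1  1  -  -  -  -  2  1  2  -  -  -  3  2
(- denotes ∞ / unreachable)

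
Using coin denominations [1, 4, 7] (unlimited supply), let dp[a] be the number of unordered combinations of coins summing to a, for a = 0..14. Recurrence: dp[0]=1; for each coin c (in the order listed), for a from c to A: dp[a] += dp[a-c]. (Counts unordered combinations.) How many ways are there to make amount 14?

after  coin     0     1     2     3     4     5     6     7     8     9    10    11    12    13    14
          1     1     1     1     1     1     1     1     1     1     1     1     1     1     1     1
          4     1     1     1     1     2     2     2     2     3     3     3     3     4     4     4
          7     1     1     1     1     2     2     2     3     4     4     4     5     6     6     7

7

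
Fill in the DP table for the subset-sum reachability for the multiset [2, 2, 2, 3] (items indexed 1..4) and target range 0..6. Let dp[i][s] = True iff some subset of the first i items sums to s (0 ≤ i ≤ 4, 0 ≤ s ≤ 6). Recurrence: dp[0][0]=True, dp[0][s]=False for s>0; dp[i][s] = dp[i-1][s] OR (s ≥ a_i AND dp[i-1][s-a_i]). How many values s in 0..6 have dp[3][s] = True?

i\s   0   1   2   3   4   5   6
  0   T   F   F   F   F   F   F
  1   T   F   T   F   F   F   F
  2   T   F   T   F   T   F   F
  3   T   F   T   F   T   F   T
  4   T   F   T   T   T   T   T

4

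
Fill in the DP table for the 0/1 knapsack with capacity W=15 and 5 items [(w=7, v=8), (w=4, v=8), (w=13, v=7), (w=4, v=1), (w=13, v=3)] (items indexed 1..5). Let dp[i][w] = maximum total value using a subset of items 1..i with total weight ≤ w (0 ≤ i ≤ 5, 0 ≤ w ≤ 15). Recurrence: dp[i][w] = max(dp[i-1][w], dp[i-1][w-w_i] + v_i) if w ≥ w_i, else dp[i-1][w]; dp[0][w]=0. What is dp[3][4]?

i\w   0   1   2   3   4   5   6   7   8   9  10  11  12  13  14  15
  0   0   0   0   0   0   0   0   0   0   0   0   0   0   0   0   0
  1   0   0   0   0   0   0   0   8   8   8   8   8   8   8   8   8
  2   0   0   0   0   8   8   8   8   8   8   8  16  16  16  16  16
  3   0   0   0   0   8   8   8   8   8   8   8  16  16  16  16  16
  4   0   0   0   0   8   8   8   8   9   9   9  16  16  16  16  17
  5   0   0   0   0   8   8   8   8   9   9   9  16  16  16  16  17

8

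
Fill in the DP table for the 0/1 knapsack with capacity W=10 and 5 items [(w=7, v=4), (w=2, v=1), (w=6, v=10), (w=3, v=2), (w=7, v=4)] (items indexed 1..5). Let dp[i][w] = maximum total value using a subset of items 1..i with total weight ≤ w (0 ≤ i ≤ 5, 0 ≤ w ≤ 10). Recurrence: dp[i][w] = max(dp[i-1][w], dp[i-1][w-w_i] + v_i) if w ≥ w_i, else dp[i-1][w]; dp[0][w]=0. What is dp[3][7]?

10

i\w   0   1   2   3   4   5   6   7   8   9  10
  0   0   0   0   0   0   0   0   0   0   0   0
  1   0   0   0   0   0   0   0   4   4   4   4
  2   0   0   1   1   1   1   1   4   4   5   5
  3   0   0   1   1   1   1  10  10  11  11  11
  4   0   0   1   2   2   3  10  10  11  12  12
  5   0   0   1   2   2   3  10  10  11  12  12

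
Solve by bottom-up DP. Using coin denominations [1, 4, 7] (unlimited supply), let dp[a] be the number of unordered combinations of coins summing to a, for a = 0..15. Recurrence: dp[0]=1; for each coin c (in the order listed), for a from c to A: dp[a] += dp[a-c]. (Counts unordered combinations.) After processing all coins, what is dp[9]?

after  coin     0     1     2     3     4     5     6     7     8     9    10    11    12    13    14    15
          1     1     1     1     1     1     1     1     1     1     1     1     1     1     1     1     1
          4     1     1     1     1     2     2     2     2     3     3     3     3     4     4     4     4
          7     1     1     1     1     2     2     2     3     4     4     4     5     6     6     7     8

4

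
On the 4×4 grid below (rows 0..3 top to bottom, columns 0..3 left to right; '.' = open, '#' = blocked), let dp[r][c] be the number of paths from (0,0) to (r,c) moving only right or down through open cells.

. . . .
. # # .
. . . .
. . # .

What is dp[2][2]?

1

r\c   0   1   2   3
  0   1   1   1   1
  1   1   0   0   1
  2   1   1   1   2
  3   1   2   0   2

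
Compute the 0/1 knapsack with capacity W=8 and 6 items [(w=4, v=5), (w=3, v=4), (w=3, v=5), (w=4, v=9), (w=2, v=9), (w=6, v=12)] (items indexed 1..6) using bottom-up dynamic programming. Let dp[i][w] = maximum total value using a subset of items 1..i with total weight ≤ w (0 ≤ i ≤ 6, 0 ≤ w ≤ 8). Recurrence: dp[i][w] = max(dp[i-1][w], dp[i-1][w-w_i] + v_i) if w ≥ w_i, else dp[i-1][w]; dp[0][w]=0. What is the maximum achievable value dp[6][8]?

21

i\w   0   1   2   3   4   5   6   7   8
  0   0   0   0   0   0   0   0   0   0
  1   0   0   0   0   5   5   5   5   5
  2   0   0   0   4   5   5   5   9   9
  3   0   0   0   5   5   5   9  10  10
  4   0   0   0   5   9   9   9  14  14
  5   0   0   9   9   9  14  18  18  18
  6   0   0   9   9   9  14  18  18  21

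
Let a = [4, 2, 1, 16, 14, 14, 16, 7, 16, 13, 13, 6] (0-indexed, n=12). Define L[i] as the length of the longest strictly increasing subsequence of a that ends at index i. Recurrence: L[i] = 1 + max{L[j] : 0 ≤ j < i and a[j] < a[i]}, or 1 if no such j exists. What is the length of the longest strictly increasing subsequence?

   i    0    1    2    3    4    5    6    7    8    9   10   11
a[i]    4    2    1   16   14   14   16    7   16   13   13    6
L[i]    1    1    1    2    2    2    3    2    3    3    3    2

3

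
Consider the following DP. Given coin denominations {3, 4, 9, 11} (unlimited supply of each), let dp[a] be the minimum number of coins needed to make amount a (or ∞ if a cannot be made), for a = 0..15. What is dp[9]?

1

 a  0  1  2  3  4  5  6  7  8  9 10 11 12 13 14 15
dp  0  -  -  1  1  -  2  2  2  1  3  1  2  2  2  2
(- denotes ∞ / unreachable)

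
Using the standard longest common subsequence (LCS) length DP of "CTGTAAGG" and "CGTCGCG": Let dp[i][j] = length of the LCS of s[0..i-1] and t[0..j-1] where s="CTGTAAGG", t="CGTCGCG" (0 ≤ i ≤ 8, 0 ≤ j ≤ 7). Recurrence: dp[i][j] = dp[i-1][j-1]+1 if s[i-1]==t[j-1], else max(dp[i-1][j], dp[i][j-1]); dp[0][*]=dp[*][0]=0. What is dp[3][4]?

2

   ''  C  G  T  C  G  C  G
''  0  0  0  0  0  0  0  0
 C  0  1  1  1  1  1  1  1
 T  0  1  1  2  2  2  2  2
 G  0  1  2  2  2  3  3  3
 T  0  1  2  3  3  3  3  3
 A  0  1  2  3  3  3  3  3
 A  0  1  2  3  3  3  3  3
 G  0  1  2  3  3  4  4  4
 G  0  1  2  3  3  4  4  5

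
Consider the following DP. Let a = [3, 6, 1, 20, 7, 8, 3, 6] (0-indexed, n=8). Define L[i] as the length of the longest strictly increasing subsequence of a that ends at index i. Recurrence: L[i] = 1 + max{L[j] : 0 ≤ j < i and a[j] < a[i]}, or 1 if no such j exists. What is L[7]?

   i    0    1    2    3    4    5    6    7
a[i]    3    6    1   20    7    8    3    6
L[i]    1    2    1    3    3    4    2    3

3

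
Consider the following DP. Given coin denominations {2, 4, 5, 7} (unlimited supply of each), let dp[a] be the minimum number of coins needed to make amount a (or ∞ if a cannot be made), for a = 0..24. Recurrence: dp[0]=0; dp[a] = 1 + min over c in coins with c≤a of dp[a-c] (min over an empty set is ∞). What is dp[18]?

 a  0  1  2  3  4  5  6  7  8  9 10 11 12 13 14 15 16 17 18 19 20 21 22 23 24
dp  0  -  1  -  1  1  2  1  2  2  2  2  2  3  2  3  3  3  3  3  4  3  4  4  4
(- denotes ∞ / unreachable)

3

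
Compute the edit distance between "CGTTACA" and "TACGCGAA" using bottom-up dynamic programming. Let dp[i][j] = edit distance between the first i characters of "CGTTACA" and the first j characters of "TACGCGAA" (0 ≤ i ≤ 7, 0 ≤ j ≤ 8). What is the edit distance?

5

   ''  T  A  C  G  C  G  A  A
''  0  1  2  3  4  5  6  7  8
 C  1  1  2  2  3  4  5  6  7
 G  2  2  2  3  2  3  4  5  6
 T  3  2  3  3  3  3  4  5  6
 T  4  3  3  4  4  4  4  5  6
 A  5  4  3  4  5  5  5  4  5
 C  6  5  4  3  4  5  6  5  5
 A  7  6  5  4  4  5  6  6  5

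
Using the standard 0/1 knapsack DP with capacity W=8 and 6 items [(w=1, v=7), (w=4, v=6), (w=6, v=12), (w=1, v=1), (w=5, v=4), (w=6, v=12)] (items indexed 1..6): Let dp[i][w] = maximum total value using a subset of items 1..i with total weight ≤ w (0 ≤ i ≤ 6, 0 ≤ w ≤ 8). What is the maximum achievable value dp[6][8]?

i\w   0   1   2   3   4   5   6   7   8
  0   0   0   0   0   0   0   0   0   0
  1   0   7   7   7   7   7   7   7   7
  2   0   7   7   7   7  13  13  13  13
  3   0   7   7   7   7  13  13  19  19
  4   0   7   8   8   8  13  14  19  20
  5   0   7   8   8   8  13  14  19  20
  6   0   7   8   8   8  13  14  19  20

20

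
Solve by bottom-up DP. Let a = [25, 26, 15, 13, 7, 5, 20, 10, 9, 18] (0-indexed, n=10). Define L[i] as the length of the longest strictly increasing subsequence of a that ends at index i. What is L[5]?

   i    0    1    2    3    4    5    6    7    8    9
a[i]   25   26   15   13    7    5   20   10    9   18
L[i]    1    2    1    1    1    1    2    2    2    3

1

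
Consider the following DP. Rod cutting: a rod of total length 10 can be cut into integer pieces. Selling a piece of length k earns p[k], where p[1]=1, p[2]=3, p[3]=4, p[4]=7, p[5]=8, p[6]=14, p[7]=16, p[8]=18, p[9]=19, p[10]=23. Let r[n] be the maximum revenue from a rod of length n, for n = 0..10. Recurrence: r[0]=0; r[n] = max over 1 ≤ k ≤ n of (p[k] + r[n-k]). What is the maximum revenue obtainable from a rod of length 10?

23

   n    0    1    2    3    4    5    6    7    8    9   10
r[n]    0    1    3    4    7    8   14   16   18   19   23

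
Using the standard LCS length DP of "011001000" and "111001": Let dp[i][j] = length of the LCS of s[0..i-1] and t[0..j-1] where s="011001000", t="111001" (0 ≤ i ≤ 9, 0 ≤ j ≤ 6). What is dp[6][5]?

4

   ''  1  1  1  0  0  1
''  0  0  0  0  0  0  0
 0  0  0  0  0  1  1  1
 1  0  1  1  1  1  1  2
 1  0  1  2  2  2  2  2
 0  0  1  2  2  3  3  3
 0  0  1  2  2  3  4  4
 1  0  1  2  3  3  4  5
 0  0  1  2  3  4  4  5
 0  0  1  2  3  4  5  5
 0  0  1  2  3  4  5  5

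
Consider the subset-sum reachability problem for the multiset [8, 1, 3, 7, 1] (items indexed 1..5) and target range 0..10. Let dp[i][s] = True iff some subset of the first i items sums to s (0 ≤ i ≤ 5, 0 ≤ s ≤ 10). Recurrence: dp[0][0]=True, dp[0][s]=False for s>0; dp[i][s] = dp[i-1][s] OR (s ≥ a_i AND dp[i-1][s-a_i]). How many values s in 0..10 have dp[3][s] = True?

6

i\s   0   1   2   3   4   5   6   7   8   9  10
  0   T   F   F   F   F   F   F   F   F   F   F
  1   T   F   F   F   F   F   F   F   T   F   F
  2   T   T   F   F   F   F   F   F   T   T   F
  3   T   T   F   T   T   F   F   F   T   T   F
  4   T   T   F   T   T   F   F   T   T   T   T
  5   T   T   T   T   T   T   F   T   T   T   T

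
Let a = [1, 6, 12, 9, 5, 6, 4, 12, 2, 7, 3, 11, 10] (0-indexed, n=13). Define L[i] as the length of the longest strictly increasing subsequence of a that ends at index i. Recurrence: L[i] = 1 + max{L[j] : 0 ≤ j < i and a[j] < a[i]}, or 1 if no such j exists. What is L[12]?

5

   i    0    1    2    3    4    5    6    7    8    9   10   11   12
a[i]    1    6   12    9    5    6    4   12    2    7    3   11   10
L[i]    1    2    3    3    2    3    2    4    2    4    3    5    5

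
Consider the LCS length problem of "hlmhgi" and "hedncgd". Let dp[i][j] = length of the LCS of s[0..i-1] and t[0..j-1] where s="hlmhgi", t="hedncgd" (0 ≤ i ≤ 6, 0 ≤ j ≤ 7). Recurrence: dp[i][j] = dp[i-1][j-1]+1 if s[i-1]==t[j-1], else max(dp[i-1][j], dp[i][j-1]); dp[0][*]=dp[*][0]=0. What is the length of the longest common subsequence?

   ''  h  e  d  n  c  g  d
''  0  0  0  0  0  0  0  0
 h  0  1  1  1  1  1  1  1
 l  0  1  1  1  1  1  1  1
 m  0  1  1  1  1  1  1  1
 h  0  1  1  1  1  1  1  1
 g  0  1  1  1  1  1  2  2
 i  0  1  1  1  1  1  2  2

2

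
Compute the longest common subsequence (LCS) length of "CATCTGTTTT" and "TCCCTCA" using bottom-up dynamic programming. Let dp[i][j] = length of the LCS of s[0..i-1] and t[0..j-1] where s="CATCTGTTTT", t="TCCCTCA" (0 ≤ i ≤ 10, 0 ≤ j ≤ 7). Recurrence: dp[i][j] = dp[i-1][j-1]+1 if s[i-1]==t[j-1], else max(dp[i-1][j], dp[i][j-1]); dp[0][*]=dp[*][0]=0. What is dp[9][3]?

   ''  T  C  C  C  T  C  A
''  0  0  0  0  0  0  0  0
 C  0  0  1  1  1  1  1  1
 A  0  0  1  1  1  1  1  2
 T  0  1  1  1  1  2  2  2
 C  0  1  2  2  2  2  3  3
 T  0  1  2  2  2  3  3  3
 G  0  1  2  2  2  3  3  3
 T  0  1  2  2  2  3  3  3
 T  0  1  2  2  2  3  3  3
 T  0  1  2  2  2  3  3  3
 T  0  1  2  2  2  3  3  3

2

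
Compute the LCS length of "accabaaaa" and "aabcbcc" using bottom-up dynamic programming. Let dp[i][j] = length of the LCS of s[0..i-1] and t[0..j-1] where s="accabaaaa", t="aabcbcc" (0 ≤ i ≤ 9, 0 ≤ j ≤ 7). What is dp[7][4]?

3

   ''  a  a  b  c  b  c  c
''  0  0  0  0  0  0  0  0
 a  0  1  1  1  1  1  1  1
 c  0  1  1  1  2  2  2  2
 c  0  1  1  1  2  2  3  3
 a  0  1  2  2  2  2  3  3
 b  0  1  2  3  3  3  3  3
 a  0  1  2  3  3  3  3  3
 a  0  1  2  3  3  3  3  3
 a  0  1  2  3  3  3  3  3
 a  0  1  2  3  3  3  3  3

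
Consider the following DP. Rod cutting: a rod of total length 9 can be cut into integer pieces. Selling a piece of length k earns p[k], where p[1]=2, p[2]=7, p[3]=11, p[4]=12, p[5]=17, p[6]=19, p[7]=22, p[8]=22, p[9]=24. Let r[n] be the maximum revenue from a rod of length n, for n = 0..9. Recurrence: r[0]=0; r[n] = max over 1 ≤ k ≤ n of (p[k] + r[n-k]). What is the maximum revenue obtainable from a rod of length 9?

33

   n    0    1    2    3    4    5    6    7    8    9
r[n]    0    2    7   11   14   18   22   25   29   33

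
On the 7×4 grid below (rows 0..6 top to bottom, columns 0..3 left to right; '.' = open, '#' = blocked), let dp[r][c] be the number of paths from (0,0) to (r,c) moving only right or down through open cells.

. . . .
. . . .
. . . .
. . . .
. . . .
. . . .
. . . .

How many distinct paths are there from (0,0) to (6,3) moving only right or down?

84

r\c   0   1   2   3
  0   1   1   1   1
  1   1   2   3   4
  2   1   3   6  10
  3   1   4  10  20
  4   1   5  15  35
  5   1   6  21  56
  6   1   7  28  84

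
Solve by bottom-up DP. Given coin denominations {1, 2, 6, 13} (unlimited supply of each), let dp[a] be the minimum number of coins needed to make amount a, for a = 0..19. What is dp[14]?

 a  0  1  2  3  4  5  6  7  8  9 10 11 12 13 14 15 16 17 18 19
dp  0  1  1  2  2  3  1  2  2  3  3  4  2  1  2  2  3  3  3  2

2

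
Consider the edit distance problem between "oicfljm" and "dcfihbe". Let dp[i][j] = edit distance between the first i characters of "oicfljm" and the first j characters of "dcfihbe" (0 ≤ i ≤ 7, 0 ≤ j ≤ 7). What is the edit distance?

6

   ''  d  c  f  i  h  b  e
''  0  1  2  3  4  5  6  7
 o  1  1  2  3  4  5  6  7
 i  2  2  2  3  3  4  5  6
 c  3  3  2  3  4  4  5  6
 f  4  4  3  2  3  4  5  6
 l  5  5  4  3  3  4  5  6
 j  6  6  5  4  4  4  5  6
 m  7  7  6  5  5  5  5  6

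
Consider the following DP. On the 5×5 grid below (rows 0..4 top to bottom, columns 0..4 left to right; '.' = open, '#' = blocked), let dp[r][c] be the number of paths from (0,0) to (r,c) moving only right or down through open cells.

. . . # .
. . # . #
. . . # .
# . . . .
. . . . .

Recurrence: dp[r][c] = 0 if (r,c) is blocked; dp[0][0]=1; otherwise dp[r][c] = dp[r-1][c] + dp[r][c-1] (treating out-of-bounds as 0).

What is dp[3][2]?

6

r\c   0   1   2   3   4
  0   1   1   1   0   0
  1   1   2   0   0   0
  2   1   3   3   0   0
  3   0   3   6   6   6
  4   0   3   9  15  21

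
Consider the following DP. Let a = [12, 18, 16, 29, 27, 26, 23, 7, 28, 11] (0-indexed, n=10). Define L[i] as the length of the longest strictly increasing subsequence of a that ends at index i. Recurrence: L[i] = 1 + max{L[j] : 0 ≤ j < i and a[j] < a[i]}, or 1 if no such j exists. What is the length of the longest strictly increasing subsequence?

   i    0    1    2    3    4    5    6    7    8    9
a[i]   12   18   16   29   27   26   23    7   28   11
L[i]    1    2    2    3    3    3    3    1    4    2

4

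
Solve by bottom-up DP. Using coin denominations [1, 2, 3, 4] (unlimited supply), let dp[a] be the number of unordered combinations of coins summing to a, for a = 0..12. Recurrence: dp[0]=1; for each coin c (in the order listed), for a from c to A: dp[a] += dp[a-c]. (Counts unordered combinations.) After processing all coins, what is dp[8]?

15

after  coin     0     1     2     3     4     5     6     7     8     9    10    11    12
          1     1     1     1     1     1     1     1     1     1     1     1     1     1
          2     1     1     2     2     3     3     4     4     5     5     6     6     7
          3     1     1     2     3     4     5     7     8    10    12    14    16    19
          4     1     1     2     3     5     6     9    11    15    18    23    27    34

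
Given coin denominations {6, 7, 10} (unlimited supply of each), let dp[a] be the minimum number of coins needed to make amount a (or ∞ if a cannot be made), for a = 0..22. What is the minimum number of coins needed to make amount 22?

 a  0  1  2  3  4  5  6  7  8  9 10 11 12 13 14 15 16 17 18 19 20 21 22
dp  0  -  -  -  -  -  1  1  -  -  1  -  2  2  2  -  2  2  3  3  2  3  3
(- denotes ∞ / unreachable)

3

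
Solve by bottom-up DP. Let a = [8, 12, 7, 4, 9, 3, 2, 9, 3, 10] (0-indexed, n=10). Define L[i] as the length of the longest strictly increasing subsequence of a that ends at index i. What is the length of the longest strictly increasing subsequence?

3

   i    0    1    2    3    4    5    6    7    8    9
a[i]    8   12    7    4    9    3    2    9    3   10
L[i]    1    2    1    1    2    1    1    2    2    3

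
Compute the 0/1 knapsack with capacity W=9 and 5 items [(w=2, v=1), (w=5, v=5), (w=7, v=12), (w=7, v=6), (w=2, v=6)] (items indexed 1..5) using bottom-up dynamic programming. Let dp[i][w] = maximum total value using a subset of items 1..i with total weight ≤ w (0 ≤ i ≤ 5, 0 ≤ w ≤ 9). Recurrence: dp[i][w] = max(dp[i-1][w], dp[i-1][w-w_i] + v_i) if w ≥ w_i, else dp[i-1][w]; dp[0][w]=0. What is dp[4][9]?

13

i\w   0   1   2   3   4   5   6   7   8   9
  0   0   0   0   0   0   0   0   0   0   0
  1   0   0   1   1   1   1   1   1   1   1
  2   0   0   1   1   1   5   5   6   6   6
  3   0   0   1   1   1   5   5  12  12  13
  4   0   0   1   1   1   5   5  12  12  13
  5   0   0   6   6   7   7   7  12  12  18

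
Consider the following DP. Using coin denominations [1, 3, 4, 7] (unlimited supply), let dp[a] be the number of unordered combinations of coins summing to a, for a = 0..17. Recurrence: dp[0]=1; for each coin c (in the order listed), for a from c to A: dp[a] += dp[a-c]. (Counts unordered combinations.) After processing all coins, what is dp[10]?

10

after  coin     0     1     2     3     4     5     6     7     8     9    10    11    12    13    14    15    16    17
          1     1     1     1     1     1     1     1     1     1     1     1     1     1     1     1     1     1     1
          3     1     1     1     2     2     2     3     3     3     4     4     4     5     5     5     6     6     6
          4     1     1     1     2     3     3     4     5     6     7     8     9    11    12    13    15    17    18
          7     1     1     1     2     3     3     4     6     7     8    10    12    14    16    19    22    25    28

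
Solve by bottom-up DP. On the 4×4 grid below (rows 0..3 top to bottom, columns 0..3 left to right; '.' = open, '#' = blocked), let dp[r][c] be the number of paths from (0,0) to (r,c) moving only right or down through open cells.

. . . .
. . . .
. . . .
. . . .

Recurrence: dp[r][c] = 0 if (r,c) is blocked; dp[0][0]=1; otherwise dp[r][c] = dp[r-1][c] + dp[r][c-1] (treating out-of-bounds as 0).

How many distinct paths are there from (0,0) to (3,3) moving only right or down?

20

r\c   0   1   2   3
  0   1   1   1   1
  1   1   2   3   4
  2   1   3   6  10
  3   1   4  10  20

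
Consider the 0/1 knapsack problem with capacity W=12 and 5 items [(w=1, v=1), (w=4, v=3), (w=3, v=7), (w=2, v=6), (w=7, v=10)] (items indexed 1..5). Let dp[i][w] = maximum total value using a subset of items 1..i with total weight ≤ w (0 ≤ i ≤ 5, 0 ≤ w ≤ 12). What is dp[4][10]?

i\w   0   1   2   3   4   5   6   7   8   9  10  11  12
  0   0   0   0   0   0   0   0   0   0   0   0   0   0
  1   0   1   1   1   1   1   1   1   1   1   1   1   1
  2   0   1   1   1   3   4   4   4   4   4   4   4   4
  3   0   1   1   7   8   8   8  10  11  11  11  11  11
  4   0   1   6   7   8  13  14  14  14  16  17  17  17
  5   0   1   6   7   8  13  14  14  14  16  17  18  23

17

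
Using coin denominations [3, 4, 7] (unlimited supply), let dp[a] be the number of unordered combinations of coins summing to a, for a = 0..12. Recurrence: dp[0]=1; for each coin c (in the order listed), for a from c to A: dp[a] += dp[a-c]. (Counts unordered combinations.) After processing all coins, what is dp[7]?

after  coin     0     1     2     3     4     5     6     7     8     9    10    11    12
          3     1     0     0     1     0     0     1     0     0     1     0     0     1
          4     1     0     0     1     1     0     1     1     1     1     1     1     2
          7     1     0     0     1     1     0     1     2     1     1     2     2     2

2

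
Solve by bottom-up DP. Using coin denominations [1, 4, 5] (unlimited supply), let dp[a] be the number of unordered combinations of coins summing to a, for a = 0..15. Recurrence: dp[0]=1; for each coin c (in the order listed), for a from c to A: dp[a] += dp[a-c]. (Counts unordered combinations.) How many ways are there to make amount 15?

after  coin     0     1     2     3     4     5     6     7     8     9    10    11    12    13    14    15
          1     1     1     1     1     1     1     1     1     1     1     1     1     1     1     1     1
          4     1     1     1     1     2     2     2     2     3     3     3     3     4     4     4     4
          5     1     1     1     1     2     3     3     3     4     5     6     6     7     8     9    10

10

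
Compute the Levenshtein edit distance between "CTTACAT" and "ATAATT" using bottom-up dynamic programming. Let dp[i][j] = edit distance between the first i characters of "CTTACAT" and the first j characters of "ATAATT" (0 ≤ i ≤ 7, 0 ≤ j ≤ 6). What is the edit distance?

   ''  A  T  A  A  T  T
''  0  1  2  3  4  5  6
 C  1  1  2  3  4  5  6
 T  2  2  1  2  3  4  5
 T  3  3  2  2  3  3  4
 A  4  3  3  2  2  3  4
 C  5  4  4  3  3  3  4
 A  6  5  5  4  3  4  4
 T  7  6  5  5  4  3  4

4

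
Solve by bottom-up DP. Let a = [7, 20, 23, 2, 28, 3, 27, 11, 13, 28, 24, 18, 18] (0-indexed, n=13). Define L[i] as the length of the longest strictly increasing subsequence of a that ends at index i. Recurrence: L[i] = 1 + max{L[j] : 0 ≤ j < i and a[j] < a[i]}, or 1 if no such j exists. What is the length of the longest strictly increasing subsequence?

5

   i    0    1    2    3    4    5    6    7    8    9   10   11   12
a[i]    7   20   23    2   28    3   27   11   13   28   24   18   18
L[i]    1    2    3    1    4    2    4    3    4    5    5    5    5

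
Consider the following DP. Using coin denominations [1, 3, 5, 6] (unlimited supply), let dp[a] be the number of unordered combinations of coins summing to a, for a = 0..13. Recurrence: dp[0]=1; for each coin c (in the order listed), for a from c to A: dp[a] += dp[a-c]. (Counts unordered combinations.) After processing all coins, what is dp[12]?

after  coin     0     1     2     3     4     5     6     7     8     9    10    11    12    13
          1     1     1     1     1     1     1     1     1     1     1     1     1     1     1
          3     1     1     1     2     2     2     3     3     3     4     4     4     5     5
          5     1     1     1     2     2     3     4     4     5     6     7     8     9    10
          6     1     1     1     2     2     3     5     5     6     8     9    11    14    15

14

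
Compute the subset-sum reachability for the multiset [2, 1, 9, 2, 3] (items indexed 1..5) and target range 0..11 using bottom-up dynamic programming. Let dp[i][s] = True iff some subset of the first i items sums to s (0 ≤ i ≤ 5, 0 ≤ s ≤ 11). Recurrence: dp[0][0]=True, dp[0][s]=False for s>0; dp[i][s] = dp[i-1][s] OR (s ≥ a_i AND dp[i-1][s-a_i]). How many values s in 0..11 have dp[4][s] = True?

9

i\s   0   1   2   3   4   5   6   7   8   9  10  11
  0   T   F   F   F   F   F   F   F   F   F   F   F
  1   T   F   T   F   F   F   F   F   F   F   F   F
  2   T   T   T   T   F   F   F   F   F   F   F   F
  3   T   T   T   T   F   F   F   F   F   T   T   T
  4   T   T   T   T   T   T   F   F   F   T   T   T
  5   T   T   T   T   T   T   T   T   T   T   T   T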